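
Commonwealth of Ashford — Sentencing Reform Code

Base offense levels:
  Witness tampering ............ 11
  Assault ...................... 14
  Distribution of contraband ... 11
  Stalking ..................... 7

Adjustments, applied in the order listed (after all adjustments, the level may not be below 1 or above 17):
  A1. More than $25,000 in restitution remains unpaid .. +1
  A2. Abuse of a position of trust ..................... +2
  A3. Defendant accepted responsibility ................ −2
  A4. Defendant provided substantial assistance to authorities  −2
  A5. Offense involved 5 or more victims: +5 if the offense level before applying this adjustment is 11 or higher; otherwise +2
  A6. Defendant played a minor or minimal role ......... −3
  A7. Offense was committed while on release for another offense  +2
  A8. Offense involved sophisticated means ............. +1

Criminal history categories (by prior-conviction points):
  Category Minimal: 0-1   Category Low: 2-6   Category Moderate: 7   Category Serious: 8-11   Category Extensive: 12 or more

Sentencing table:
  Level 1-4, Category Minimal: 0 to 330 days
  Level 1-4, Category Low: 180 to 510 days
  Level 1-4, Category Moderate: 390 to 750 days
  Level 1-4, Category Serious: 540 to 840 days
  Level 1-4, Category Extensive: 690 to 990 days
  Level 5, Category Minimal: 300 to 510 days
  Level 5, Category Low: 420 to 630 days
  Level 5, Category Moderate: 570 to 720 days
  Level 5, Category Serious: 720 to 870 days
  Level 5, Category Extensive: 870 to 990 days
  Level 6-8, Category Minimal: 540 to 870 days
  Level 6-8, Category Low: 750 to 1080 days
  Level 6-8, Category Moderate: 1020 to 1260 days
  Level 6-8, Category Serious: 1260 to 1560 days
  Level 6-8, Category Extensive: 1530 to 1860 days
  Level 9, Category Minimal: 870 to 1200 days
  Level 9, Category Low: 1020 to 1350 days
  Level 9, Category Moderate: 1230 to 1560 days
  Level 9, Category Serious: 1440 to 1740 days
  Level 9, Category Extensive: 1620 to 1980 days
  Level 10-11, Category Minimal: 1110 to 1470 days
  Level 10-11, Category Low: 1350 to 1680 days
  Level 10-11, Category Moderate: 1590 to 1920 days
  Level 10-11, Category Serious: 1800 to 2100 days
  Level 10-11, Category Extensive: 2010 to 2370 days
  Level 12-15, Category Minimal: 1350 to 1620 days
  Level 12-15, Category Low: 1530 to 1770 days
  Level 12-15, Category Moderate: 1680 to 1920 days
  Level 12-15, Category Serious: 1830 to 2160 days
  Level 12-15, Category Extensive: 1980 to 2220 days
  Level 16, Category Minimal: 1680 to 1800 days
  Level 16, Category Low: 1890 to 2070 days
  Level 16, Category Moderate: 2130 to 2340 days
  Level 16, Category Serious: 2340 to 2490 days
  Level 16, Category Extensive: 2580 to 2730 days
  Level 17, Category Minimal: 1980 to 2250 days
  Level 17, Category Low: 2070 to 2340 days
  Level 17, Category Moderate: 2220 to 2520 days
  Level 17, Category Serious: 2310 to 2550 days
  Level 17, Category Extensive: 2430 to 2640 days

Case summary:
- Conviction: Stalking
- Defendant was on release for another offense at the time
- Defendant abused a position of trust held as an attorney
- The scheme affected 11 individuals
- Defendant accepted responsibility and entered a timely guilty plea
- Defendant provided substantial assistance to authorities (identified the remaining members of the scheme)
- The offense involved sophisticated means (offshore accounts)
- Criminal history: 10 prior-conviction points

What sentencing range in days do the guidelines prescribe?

1800-2100 days

Base offense level for stalking: 7.
A2 applies: 7 + 2 = 9.
A3 applies: 9 − 2 = 7.
A4 applies: 7 − 2 = 5.
A5 applies (level before this adjustment is 5 < 11, so +2): 5 + 2 = 7.
A7 applies: 7 + 2 = 9.
A8 applies: 9 + 1 = 10.
Final offense level: 10.
Criminal history: 10 prior points → Category Serious (8-11).
Level 10 falls in the 10-11 band.
Grid: Level 10-11 × Category Serious = 1800-2100 days.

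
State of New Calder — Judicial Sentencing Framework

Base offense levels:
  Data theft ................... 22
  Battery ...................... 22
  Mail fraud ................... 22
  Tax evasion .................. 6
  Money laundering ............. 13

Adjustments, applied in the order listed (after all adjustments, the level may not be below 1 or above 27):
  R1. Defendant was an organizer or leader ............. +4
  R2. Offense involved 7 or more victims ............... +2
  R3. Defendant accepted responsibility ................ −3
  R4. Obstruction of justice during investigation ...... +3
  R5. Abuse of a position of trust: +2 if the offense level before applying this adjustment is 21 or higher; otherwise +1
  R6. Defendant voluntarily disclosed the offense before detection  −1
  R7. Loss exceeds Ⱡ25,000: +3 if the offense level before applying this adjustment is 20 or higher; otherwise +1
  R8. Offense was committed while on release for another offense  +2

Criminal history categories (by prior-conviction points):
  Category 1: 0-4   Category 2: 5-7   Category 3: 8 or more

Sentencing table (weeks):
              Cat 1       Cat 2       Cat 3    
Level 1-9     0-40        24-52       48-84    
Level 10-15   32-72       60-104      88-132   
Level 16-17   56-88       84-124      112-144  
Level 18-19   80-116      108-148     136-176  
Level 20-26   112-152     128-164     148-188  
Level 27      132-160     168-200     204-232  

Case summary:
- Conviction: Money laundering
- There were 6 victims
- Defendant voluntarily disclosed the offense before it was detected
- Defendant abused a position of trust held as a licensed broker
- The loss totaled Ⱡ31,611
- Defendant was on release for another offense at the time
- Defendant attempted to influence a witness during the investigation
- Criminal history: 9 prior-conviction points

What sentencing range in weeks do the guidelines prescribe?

136-176 weeks

Base offense level for money laundering: 13.
R4 applies: 13 + 3 = 16.
R5 applies (level before this adjustment is 16 < 21, so +1): 16 + 1 = 17.
R6 applies: 17 − 1 = 16.
R7 applies (level before this adjustment is 16 < 20, so +1): 16 + 1 = 17.
R8 applies: 17 + 2 = 19.
Final offense level: 19.
Criminal history: 9 prior points → Category 3 (8+).
Level 19 falls in the 18-19 band.
Grid: Level 18-19 × Category 3 = 136-176 weeks.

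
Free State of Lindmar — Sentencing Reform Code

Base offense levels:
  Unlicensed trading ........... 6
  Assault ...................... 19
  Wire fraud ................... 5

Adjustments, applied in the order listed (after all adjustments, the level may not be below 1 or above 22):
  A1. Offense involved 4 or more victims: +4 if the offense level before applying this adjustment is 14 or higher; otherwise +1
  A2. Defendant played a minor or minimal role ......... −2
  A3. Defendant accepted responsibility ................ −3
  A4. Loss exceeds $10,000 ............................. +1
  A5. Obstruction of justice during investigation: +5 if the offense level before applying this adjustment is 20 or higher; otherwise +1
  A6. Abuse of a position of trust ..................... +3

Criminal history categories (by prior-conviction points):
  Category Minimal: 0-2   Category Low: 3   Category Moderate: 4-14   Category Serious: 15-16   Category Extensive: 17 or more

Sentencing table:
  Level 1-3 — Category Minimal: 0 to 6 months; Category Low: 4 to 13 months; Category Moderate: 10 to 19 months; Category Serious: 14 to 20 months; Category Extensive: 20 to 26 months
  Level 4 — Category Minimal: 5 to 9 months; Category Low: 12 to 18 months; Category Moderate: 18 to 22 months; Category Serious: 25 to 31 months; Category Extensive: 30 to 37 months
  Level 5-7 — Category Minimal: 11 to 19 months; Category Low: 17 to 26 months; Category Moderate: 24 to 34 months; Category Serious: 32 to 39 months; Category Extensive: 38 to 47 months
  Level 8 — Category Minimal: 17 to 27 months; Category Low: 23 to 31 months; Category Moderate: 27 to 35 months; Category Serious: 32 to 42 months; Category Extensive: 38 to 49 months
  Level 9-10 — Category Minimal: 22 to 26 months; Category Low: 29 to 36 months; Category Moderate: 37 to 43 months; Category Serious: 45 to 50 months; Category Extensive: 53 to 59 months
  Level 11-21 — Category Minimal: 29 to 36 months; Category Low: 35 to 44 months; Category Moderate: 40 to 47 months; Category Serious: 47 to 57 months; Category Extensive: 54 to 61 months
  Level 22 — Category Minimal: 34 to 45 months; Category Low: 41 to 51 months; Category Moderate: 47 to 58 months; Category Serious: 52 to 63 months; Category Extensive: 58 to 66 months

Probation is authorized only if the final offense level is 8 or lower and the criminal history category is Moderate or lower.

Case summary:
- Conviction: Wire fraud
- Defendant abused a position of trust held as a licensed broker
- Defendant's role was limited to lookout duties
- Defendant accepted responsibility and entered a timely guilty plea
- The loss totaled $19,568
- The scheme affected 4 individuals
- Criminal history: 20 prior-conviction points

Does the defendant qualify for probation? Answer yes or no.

Base offense level for wire fraud: 5.
A1 applies (level before this adjustment is 5 < 14, so +1): 5 + 1 = 6.
A2 applies: 6 − 2 = 4.
A3 applies: 4 − 3 = 1.
A4 applies: 1 + 1 = 2.
A5 does not apply.
A6 applies: 2 + 3 = 5.
Final offense level: 5.
Criminal history: 20 prior points → Category Extensive (17+).
Level 5 falls in the 5-7 band.
Grid: Level 5-7 × Category Extensive = 38-47 months.
Probation check: level 5 ≤ 8 and category Extensive > Moderate → not eligible.

No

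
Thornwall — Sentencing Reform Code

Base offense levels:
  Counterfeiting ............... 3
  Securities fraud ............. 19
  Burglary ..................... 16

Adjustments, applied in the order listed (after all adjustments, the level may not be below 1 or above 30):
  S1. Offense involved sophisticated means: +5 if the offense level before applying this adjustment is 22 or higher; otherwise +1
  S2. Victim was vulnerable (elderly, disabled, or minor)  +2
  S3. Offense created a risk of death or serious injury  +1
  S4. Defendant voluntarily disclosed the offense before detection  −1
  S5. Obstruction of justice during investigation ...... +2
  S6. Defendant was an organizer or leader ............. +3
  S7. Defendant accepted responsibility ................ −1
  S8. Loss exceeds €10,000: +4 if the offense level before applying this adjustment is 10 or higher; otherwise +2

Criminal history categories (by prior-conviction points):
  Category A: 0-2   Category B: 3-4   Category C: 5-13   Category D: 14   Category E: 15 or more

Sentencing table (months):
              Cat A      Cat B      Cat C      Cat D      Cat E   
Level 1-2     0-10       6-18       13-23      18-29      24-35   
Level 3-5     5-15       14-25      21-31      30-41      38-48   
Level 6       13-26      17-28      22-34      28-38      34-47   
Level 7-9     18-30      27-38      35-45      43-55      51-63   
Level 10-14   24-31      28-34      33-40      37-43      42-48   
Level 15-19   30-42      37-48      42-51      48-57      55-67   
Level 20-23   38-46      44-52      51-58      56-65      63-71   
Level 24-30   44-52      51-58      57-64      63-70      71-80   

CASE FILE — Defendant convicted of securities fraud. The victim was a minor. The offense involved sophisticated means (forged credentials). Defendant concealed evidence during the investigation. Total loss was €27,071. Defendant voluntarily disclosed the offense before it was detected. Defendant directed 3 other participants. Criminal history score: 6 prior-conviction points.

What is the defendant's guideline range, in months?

Base offense level for securities fraud: 19.
S1 applies (level before this adjustment is 19 < 22, so +1): 19 + 1 = 20.
S2 applies: 20 + 2 = 22.
S4 applies: 22 − 1 = 21.
S5 applies: 21 + 2 = 23.
S6 applies: 23 + 3 = 26.
S7 does not apply.
S8 applies (level before this adjustment is 26 ≥ 10, so +4): 26 + 4 = 30.
Final offense level: 30.
Criminal history: 6 prior points → Category C (5-13).
Level 30 falls in the 24-30 band.
Grid: Level 24-30 × Category C = 57-64 months.

57-64 months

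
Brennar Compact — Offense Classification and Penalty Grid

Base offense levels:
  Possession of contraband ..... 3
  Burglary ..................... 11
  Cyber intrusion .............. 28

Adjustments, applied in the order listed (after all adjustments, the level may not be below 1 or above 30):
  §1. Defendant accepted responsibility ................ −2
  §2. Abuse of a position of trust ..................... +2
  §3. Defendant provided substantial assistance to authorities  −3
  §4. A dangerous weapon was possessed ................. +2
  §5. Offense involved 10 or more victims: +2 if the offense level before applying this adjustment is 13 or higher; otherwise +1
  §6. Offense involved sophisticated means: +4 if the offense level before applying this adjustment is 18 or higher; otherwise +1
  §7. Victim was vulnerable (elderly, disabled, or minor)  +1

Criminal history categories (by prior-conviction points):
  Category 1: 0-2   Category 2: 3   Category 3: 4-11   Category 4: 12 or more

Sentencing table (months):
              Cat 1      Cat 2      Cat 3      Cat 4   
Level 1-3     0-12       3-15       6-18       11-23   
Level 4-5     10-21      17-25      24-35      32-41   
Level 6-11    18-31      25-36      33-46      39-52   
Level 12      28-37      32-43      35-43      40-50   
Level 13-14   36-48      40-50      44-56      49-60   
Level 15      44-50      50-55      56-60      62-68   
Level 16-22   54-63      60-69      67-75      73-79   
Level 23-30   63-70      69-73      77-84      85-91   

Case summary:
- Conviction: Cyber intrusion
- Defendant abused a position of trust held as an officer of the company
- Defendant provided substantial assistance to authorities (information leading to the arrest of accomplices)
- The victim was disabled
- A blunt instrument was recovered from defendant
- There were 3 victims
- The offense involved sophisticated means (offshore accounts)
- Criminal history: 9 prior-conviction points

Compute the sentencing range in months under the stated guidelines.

Base offense level for cyber intrusion: 28.
§2 applies: 28 + 2 = 30.
§3 applies: 30 − 3 = 27.
§4 applies: 27 + 2 = 29.
§6 applies (level before this adjustment is 29 ≥ 18, so +4): 29 + 4 = 33.
§7 applies: 33 + 1 = 34.
Level 34 exceeds the maximum of 30; capped at 30.
Final offense level: 30.
Criminal history: 9 prior points → Category 3 (4-11).
Level 30 falls in the 23-30 band.
Grid: Level 23-30 × Category 3 = 77-84 months.

77-84 months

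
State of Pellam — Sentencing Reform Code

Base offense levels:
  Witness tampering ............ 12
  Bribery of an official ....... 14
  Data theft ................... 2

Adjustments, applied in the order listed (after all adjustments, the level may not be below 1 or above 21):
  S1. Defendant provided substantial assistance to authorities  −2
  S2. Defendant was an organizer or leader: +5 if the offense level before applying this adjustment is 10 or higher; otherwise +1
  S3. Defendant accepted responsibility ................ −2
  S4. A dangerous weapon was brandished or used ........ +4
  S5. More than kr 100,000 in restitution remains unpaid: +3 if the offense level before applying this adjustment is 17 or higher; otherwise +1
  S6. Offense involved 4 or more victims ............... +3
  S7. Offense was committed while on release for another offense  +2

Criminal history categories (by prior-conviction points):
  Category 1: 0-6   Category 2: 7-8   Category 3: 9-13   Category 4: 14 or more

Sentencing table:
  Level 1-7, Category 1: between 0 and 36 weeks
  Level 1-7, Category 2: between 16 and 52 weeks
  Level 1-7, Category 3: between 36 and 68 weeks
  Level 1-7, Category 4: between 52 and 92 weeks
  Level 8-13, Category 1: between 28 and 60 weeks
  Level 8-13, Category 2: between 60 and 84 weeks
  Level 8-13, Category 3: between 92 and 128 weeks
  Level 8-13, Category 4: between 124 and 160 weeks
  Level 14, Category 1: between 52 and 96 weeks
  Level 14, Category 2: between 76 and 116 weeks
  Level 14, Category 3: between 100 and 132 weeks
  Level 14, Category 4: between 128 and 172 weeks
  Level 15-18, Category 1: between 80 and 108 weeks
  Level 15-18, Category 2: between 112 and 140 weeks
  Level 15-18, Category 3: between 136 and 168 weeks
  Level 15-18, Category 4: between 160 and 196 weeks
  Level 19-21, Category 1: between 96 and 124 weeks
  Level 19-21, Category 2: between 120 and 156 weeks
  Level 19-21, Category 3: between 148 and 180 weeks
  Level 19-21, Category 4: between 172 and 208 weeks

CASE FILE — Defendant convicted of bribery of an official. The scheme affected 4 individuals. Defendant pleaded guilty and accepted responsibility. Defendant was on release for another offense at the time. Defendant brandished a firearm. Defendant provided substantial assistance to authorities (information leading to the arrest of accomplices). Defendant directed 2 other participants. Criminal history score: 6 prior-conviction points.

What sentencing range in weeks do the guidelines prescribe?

96-124 weeks

Base offense level for bribery of an official: 14.
S1 applies: 14 − 2 = 12.
S2 applies (level before this adjustment is 12 ≥ 10, so +5): 12 + 5 = 17.
S3 applies: 17 − 2 = 15.
S4 applies: 15 + 4 = 19.
S5 does not apply.
S6 applies: 19 + 3 = 22.
S7 applies: 22 + 2 = 24.
Level 24 exceeds the maximum of 21; capped at 21.
Final offense level: 21.
Criminal history: 6 prior points → Category 1 (0-6).
Level 21 falls in the 19-21 band.
Grid: Level 19-21 × Category 1 = 96-124 weeks.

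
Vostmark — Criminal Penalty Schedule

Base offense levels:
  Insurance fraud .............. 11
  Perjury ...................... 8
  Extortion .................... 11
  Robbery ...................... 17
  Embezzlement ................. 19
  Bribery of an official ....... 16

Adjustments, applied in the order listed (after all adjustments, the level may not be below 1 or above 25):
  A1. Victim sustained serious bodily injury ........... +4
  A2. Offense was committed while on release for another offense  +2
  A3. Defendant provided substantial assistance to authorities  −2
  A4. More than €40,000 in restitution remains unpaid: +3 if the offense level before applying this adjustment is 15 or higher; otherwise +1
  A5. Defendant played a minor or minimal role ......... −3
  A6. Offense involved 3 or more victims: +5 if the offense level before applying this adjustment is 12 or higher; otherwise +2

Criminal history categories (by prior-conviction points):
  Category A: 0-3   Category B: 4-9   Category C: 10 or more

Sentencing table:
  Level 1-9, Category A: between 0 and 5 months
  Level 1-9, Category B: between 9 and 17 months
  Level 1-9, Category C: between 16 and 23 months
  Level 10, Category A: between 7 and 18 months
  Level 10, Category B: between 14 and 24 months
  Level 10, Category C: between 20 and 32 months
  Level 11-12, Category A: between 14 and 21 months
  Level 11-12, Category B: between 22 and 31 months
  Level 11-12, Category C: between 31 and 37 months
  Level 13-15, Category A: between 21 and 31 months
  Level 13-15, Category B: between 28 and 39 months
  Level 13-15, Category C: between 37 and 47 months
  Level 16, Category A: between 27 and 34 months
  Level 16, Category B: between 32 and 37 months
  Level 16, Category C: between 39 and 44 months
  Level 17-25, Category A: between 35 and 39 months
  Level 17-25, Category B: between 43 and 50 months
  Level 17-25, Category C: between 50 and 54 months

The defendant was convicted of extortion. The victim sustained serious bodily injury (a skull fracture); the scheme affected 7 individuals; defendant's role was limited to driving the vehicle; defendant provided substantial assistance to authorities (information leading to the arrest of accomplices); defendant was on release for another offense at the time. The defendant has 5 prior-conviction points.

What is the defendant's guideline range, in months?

43-50 months

Base offense level for extortion: 11.
A1 applies: 11 + 4 = 15.
A2 applies: 15 + 2 = 17.
A3 applies: 17 − 2 = 15.
A5 applies: 15 − 3 = 12.
A6 applies (level before this adjustment is 12 ≥ 12, so +5): 12 + 5 = 17.
Final offense level: 17.
Criminal history: 5 prior points → Category B (4-9).
Level 17 falls in the 17-25 band.
Grid: Level 17-25 × Category B = 43-50 months.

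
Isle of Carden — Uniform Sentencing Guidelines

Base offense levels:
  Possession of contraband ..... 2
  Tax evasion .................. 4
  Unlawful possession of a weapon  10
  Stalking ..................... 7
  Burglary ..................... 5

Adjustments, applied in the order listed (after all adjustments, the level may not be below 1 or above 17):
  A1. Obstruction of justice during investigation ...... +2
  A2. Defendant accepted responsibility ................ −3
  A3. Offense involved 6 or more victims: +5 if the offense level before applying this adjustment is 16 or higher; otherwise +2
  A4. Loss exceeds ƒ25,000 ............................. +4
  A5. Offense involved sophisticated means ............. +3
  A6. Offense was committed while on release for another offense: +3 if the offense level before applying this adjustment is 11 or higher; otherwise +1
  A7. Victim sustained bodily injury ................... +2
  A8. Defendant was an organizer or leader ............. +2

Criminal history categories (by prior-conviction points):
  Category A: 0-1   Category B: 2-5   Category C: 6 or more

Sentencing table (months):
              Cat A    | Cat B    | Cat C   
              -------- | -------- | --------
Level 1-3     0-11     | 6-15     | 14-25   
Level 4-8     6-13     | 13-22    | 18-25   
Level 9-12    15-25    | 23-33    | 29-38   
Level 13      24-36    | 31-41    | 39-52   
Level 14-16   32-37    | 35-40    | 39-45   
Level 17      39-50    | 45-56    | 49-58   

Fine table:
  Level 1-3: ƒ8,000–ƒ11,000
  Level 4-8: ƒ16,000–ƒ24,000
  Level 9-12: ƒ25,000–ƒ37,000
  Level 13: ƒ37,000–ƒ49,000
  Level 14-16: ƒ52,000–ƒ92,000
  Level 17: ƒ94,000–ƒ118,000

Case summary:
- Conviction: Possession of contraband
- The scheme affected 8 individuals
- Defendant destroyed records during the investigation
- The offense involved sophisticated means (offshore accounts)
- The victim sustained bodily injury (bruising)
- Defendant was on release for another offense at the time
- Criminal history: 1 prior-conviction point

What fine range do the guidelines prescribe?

Base offense level for possession of contraband: 2.
A1 applies: 2 + 2 = 4.
A3 applies (level before this adjustment is 4 < 16, so +2): 4 + 2 = 6.
A5 applies: 6 + 3 = 9.
A6 applies (level before this adjustment is 9 < 11, so +1): 9 + 1 = 10.
A7 applies: 10 + 2 = 12.
A8 does not apply.
Final offense level: 12.
Level 12 falls in the 9-12 band.
Fine table: Level 9-12 → ƒ25,000–ƒ37,000.

ƒ25,000–ƒ37,000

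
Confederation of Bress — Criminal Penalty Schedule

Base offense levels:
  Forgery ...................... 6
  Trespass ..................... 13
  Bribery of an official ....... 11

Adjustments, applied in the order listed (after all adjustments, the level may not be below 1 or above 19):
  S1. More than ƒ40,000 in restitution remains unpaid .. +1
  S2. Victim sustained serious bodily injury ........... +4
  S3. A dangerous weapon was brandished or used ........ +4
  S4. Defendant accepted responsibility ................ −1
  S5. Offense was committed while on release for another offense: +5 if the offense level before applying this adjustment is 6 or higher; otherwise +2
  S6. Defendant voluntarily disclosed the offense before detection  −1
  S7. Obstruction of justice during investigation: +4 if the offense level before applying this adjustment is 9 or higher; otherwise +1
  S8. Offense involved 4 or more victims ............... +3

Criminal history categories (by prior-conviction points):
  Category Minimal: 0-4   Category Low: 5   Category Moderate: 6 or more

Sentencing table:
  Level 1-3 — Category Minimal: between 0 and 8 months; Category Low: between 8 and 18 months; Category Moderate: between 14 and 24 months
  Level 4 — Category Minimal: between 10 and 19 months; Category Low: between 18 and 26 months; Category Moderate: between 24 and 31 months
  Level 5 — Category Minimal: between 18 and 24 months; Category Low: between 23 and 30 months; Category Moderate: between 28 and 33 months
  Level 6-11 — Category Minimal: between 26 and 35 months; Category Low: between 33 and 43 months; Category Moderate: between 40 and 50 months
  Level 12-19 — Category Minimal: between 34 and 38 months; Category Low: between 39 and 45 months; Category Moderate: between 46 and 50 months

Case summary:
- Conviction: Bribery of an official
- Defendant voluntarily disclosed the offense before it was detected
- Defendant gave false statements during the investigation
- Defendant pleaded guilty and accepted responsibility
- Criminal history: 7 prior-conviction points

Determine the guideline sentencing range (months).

Base offense level for bribery of an official: 11.
S1 does not apply.
S2 does not apply.
S3 does not apply.
S4 applies: 11 − 1 = 10.
S6 applies: 10 − 1 = 9.
S7 applies (level before this adjustment is 9 ≥ 9, so +4): 9 + 4 = 13.
Final offense level: 13.
Criminal history: 7 prior points → Category Moderate (6+).
Level 13 falls in the 12-19 band.
Grid: Level 12-19 × Category Moderate = 46-50 months.

46-50 months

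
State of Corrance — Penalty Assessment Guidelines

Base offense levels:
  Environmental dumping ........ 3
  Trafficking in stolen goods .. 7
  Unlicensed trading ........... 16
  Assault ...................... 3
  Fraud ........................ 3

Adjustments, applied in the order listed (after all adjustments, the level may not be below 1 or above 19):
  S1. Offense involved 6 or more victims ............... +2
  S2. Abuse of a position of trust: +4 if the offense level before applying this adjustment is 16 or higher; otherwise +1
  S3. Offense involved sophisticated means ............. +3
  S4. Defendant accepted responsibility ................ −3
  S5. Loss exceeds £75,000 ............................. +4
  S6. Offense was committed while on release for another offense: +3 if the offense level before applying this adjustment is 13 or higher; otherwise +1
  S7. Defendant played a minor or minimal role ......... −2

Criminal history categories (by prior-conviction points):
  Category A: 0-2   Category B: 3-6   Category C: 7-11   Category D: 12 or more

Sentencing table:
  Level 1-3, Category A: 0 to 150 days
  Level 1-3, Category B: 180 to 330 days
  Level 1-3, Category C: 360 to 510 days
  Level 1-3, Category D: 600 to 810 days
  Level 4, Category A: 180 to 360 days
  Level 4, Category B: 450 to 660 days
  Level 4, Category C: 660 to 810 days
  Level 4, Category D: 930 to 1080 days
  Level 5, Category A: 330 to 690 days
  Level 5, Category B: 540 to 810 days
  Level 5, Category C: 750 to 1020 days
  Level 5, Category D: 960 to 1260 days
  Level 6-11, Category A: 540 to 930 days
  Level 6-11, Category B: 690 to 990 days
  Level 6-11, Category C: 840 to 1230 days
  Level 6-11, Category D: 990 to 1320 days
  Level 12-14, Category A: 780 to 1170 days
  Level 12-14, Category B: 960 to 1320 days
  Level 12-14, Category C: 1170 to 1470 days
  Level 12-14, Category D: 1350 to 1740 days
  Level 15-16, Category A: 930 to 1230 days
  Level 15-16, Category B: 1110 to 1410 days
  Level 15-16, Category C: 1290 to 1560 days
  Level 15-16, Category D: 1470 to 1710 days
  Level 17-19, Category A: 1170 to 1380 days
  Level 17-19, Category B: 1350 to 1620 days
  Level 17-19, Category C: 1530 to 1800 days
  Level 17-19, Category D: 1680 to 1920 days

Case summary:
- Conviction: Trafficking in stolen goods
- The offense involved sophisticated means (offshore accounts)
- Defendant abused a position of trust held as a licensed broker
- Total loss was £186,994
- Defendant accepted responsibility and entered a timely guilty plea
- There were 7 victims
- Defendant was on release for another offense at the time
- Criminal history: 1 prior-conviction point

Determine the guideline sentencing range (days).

1170-1380 days

Base offense level for trafficking in stolen goods: 7.
S1 applies: 7 + 2 = 9.
S2 applies (level before this adjustment is 9 < 16, so +1): 9 + 1 = 10.
S3 applies: 10 + 3 = 13.
S4 applies: 13 − 3 = 10.
S5 applies: 10 + 4 = 14.
S6 applies (level before this adjustment is 14 ≥ 13, so +3): 14 + 3 = 17.
Final offense level: 17.
Criminal history: 1 prior point → Category A (0-2).
Level 17 falls in the 17-19 band.
Grid: Level 17-19 × Category A = 1170-1380 days.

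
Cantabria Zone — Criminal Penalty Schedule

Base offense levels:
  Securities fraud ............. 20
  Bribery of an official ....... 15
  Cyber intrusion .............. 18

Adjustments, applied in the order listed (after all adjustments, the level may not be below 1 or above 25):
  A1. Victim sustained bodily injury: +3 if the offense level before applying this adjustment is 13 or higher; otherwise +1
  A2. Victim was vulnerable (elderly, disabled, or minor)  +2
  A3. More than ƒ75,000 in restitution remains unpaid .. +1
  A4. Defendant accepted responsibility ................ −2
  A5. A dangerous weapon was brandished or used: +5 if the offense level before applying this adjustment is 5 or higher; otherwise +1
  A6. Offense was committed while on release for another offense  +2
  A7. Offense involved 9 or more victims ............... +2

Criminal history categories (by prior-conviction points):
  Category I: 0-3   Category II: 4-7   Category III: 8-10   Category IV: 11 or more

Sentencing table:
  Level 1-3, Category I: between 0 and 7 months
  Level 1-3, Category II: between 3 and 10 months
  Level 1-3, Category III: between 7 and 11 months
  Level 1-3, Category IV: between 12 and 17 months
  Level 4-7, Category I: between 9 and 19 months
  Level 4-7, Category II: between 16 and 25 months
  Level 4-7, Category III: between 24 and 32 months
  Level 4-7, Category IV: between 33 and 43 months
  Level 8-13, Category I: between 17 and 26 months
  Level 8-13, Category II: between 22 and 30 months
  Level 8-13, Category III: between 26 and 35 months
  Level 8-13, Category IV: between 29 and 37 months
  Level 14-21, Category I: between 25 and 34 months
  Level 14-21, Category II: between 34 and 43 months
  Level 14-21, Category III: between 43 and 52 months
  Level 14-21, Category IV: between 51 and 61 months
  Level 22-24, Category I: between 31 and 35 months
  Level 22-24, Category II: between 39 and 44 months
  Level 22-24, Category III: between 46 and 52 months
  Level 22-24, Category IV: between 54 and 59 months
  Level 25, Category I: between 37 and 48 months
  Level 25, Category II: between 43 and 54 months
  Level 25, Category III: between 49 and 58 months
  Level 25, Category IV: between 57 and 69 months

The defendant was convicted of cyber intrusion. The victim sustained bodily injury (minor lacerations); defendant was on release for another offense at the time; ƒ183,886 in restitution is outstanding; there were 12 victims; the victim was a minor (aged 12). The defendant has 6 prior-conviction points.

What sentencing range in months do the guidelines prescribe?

43-54 months

Base offense level for cyber intrusion: 18.
A1 applies (level before this adjustment is 18 ≥ 13, so +3): 18 + 3 = 21.
A2 applies: 21 + 2 = 23.
A3 applies: 23 + 1 = 24.
A6 applies: 24 + 2 = 26.
A7 applies: 26 + 2 = 28.
Level 28 exceeds the maximum of 25; capped at 25.
Final offense level: 25.
Criminal history: 6 prior points → Category II (4-7).
Level 25 falls in the 25 band.
Grid: Level 25 × Category II = 43-54 months.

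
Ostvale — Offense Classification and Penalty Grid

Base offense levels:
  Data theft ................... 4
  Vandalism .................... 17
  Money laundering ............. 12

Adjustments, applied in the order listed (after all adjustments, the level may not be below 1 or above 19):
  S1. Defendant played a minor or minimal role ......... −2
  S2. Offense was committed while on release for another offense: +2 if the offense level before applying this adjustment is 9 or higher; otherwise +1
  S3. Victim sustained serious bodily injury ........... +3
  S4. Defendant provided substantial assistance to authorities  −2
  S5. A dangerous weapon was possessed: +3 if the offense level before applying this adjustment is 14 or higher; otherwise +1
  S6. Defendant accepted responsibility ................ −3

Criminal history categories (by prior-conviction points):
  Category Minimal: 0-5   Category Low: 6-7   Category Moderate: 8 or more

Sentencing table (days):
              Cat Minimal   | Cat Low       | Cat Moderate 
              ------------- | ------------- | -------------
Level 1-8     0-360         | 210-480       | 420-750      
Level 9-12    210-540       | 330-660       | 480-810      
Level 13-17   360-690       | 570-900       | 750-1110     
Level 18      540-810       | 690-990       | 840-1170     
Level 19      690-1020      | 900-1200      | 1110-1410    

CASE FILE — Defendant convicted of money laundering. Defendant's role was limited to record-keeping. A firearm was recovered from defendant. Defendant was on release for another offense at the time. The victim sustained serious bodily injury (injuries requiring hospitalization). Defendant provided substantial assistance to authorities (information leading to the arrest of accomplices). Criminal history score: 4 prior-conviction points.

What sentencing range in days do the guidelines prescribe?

360-690 days

Base offense level for money laundering: 12.
S1 applies: 12 − 2 = 10.
S2 applies (level before this adjustment is 10 ≥ 9, so +2): 10 + 2 = 12.
S3 applies: 12 + 3 = 15.
S4 applies: 15 − 2 = 13.
S5 applies (level before this adjustment is 13 < 14, so +1): 13 + 1 = 14.
S6 does not apply.
Final offense level: 14.
Criminal history: 4 prior points → Category Minimal (0-5).
Level 14 falls in the 13-17 band.
Grid: Level 13-17 × Category Minimal = 360-690 days.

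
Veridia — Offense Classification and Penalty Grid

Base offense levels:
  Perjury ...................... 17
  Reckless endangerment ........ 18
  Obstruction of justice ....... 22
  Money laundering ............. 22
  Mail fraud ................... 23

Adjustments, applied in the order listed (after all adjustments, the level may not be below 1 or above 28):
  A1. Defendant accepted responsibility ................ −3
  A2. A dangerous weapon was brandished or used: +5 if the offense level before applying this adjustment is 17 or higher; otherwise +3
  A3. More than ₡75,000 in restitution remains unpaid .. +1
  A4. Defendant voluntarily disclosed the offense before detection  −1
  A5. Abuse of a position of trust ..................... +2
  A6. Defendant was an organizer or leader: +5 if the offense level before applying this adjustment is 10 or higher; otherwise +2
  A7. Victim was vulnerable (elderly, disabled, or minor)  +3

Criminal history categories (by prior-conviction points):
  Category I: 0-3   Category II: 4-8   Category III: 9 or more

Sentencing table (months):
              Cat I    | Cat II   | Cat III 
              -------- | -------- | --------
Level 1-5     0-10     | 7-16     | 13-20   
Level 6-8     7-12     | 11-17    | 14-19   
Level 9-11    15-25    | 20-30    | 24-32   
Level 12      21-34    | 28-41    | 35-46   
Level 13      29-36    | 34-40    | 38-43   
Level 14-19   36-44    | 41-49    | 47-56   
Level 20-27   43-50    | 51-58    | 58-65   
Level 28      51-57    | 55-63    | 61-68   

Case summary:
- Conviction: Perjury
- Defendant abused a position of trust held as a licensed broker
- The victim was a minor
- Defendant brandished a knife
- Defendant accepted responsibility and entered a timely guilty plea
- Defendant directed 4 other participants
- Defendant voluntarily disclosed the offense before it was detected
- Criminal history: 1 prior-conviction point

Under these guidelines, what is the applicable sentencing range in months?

43-50 months

Base offense level for perjury: 17.
A1 applies: 17 − 3 = 14.
A2 applies (level before this adjustment is 14 < 17, so +3): 14 + 3 = 17.
A4 applies: 17 − 1 = 16.
A5 applies: 16 + 2 = 18.
A6 applies (level before this adjustment is 18 ≥ 10, so +5): 18 + 5 = 23.
A7 applies: 23 + 3 = 26.
Final offense level: 26.
Criminal history: 1 prior point → Category I (0-3).
Level 26 falls in the 20-27 band.
Grid: Level 20-27 × Category I = 43-50 months.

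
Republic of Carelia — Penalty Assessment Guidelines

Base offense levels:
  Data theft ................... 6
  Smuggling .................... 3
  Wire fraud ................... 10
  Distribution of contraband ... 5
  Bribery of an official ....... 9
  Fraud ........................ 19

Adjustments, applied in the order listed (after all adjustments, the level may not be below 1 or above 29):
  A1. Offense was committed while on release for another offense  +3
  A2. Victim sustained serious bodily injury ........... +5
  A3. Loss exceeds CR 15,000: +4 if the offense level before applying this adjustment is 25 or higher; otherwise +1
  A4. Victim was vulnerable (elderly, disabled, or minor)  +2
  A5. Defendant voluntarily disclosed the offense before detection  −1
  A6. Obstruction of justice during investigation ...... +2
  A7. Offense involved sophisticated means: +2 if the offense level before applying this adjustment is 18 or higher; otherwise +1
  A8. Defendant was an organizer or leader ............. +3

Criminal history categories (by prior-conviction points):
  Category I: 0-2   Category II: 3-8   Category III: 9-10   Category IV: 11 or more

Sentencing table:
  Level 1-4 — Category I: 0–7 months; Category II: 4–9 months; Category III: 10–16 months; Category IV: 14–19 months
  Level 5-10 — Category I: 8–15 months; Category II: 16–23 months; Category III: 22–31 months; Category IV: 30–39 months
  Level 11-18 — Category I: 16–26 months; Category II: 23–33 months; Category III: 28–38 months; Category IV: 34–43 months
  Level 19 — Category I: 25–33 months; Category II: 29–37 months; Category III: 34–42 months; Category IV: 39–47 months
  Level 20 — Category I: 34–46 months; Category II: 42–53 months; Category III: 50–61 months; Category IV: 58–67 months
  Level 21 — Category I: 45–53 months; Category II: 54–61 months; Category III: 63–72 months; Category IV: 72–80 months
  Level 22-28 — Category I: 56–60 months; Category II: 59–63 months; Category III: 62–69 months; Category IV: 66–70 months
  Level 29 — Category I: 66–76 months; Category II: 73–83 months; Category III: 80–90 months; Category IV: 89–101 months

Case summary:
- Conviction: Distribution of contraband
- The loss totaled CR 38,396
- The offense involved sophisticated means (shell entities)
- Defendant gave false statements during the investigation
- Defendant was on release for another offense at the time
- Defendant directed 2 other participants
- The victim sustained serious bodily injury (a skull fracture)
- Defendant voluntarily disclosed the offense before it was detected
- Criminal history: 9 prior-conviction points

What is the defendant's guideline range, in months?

Base offense level for distribution of contraband: 5.
A1 applies: 5 + 3 = 8.
A2 applies: 8 + 5 = 13.
A3 applies (level before this adjustment is 13 < 25, so +1): 13 + 1 = 14.
A5 applies: 14 − 1 = 13.
A6 applies: 13 + 2 = 15.
A7 applies (level before this adjustment is 15 < 18, so +1): 15 + 1 = 16.
A8 applies: 16 + 3 = 19.
Final offense level: 19.
Criminal history: 9 prior points → Category III (9-10).
Level 19 falls in the 19 band.
Grid: Level 19 × Category III = 34-42 months.

34-42 months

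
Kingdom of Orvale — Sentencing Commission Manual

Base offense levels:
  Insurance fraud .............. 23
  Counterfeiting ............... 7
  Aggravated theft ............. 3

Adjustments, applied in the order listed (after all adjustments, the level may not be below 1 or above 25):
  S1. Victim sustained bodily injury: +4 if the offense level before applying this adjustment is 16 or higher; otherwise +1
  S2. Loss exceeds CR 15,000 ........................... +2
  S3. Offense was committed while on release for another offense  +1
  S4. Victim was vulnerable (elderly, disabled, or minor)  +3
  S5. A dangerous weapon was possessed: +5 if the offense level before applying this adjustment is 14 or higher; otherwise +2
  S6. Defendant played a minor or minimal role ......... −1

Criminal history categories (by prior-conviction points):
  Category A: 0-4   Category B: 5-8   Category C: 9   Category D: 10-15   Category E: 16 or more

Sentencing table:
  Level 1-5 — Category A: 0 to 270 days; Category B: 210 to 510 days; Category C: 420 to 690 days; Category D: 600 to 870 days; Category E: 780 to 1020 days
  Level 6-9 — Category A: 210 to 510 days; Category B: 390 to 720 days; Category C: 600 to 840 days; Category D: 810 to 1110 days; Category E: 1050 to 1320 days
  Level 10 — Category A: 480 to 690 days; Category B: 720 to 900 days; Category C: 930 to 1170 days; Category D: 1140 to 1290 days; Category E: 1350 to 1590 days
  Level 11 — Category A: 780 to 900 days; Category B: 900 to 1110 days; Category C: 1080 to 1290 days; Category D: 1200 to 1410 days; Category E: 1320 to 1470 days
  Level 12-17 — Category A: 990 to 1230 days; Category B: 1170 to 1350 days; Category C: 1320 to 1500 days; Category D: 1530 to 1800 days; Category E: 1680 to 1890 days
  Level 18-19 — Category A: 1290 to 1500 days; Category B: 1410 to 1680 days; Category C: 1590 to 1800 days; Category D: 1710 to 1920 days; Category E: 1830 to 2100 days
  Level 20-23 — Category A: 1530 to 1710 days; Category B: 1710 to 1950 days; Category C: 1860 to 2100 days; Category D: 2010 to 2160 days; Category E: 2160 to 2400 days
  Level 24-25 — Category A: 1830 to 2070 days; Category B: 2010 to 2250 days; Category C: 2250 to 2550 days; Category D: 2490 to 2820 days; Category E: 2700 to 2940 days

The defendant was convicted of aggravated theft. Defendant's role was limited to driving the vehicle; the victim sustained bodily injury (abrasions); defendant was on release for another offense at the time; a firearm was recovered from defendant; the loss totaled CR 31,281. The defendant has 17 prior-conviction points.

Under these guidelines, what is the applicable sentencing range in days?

1050-1320 days

Base offense level for aggravated theft: 3.
S1 applies (level before this adjustment is 3 < 16, so +1): 3 + 1 = 4.
S2 applies: 4 + 2 = 6.
S3 applies: 6 + 1 = 7.
S4 does not apply.
S5 applies (level before this adjustment is 7 < 14, so +2): 7 + 2 = 9.
S6 applies: 9 − 1 = 8.
Final offense level: 8.
Criminal history: 17 prior points → Category E (16+).
Level 8 falls in the 6-9 band.
Grid: Level 6-9 × Category E = 1050-1320 days.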